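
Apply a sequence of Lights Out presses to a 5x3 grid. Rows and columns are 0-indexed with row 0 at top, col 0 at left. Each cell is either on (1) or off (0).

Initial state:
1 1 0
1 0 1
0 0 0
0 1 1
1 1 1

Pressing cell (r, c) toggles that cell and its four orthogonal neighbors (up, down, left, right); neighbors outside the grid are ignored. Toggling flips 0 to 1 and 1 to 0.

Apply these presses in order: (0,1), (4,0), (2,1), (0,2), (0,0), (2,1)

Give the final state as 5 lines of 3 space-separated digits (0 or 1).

Answer: 1 0 0
0 1 0
0 0 0
1 1 1
0 0 1

Derivation:
After press 1 at (0,1):
0 0 1
1 1 1
0 0 0
0 1 1
1 1 1

After press 2 at (4,0):
0 0 1
1 1 1
0 0 0
1 1 1
0 0 1

After press 3 at (2,1):
0 0 1
1 0 1
1 1 1
1 0 1
0 0 1

After press 4 at (0,2):
0 1 0
1 0 0
1 1 1
1 0 1
0 0 1

After press 5 at (0,0):
1 0 0
0 0 0
1 1 1
1 0 1
0 0 1

After press 6 at (2,1):
1 0 0
0 1 0
0 0 0
1 1 1
0 0 1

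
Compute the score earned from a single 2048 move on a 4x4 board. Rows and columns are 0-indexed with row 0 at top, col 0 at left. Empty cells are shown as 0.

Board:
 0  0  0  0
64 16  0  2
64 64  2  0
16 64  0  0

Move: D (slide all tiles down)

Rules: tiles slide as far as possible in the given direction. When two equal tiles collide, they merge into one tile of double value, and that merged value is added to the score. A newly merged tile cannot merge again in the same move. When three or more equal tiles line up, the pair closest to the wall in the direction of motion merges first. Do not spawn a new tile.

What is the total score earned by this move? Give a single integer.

Answer: 256

Derivation:
Slide down:
col 0: [0, 64, 64, 16] -> [0, 0, 128, 16]  score +128 (running 128)
col 1: [0, 16, 64, 64] -> [0, 0, 16, 128]  score +128 (running 256)
col 2: [0, 0, 2, 0] -> [0, 0, 0, 2]  score +0 (running 256)
col 3: [0, 2, 0, 0] -> [0, 0, 0, 2]  score +0 (running 256)
Board after move:
  0   0   0   0
  0   0   0   0
128  16   0   0
 16 128   2   2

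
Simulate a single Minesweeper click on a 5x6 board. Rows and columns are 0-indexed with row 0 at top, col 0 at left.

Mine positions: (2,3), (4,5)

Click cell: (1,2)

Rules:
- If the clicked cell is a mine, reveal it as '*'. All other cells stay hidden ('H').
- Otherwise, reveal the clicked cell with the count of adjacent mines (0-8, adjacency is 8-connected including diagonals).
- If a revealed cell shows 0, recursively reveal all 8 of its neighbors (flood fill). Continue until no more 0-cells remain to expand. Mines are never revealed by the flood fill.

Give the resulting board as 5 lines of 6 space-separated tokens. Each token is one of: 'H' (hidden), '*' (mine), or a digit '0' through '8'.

H H H H H H
H H 1 H H H
H H H H H H
H H H H H H
H H H H H H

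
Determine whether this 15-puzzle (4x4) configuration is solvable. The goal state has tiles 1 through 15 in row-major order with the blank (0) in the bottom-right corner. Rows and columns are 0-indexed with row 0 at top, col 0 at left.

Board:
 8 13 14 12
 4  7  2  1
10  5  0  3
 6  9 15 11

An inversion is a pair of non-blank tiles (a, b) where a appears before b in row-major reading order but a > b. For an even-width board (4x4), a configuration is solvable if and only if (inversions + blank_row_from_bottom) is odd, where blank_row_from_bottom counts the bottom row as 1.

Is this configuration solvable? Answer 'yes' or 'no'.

Answer: no

Derivation:
Inversions: 54
Blank is in row 2 (0-indexed from top), which is row 2 counting from the bottom (bottom = 1).
54 + 2 = 56, which is even, so the puzzle is not solvable.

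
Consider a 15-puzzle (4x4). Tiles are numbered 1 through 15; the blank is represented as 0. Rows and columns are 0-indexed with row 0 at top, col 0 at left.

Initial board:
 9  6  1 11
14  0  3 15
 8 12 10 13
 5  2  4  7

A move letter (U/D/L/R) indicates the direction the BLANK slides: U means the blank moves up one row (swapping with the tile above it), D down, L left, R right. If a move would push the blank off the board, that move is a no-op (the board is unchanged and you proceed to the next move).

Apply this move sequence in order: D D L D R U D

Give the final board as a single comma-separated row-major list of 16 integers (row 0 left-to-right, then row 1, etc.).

After move 1 (D):
 9  6  1 11
14 12  3 15
 8  0 10 13
 5  2  4  7

After move 2 (D):
 9  6  1 11
14 12  3 15
 8  2 10 13
 5  0  4  7

After move 3 (L):
 9  6  1 11
14 12  3 15
 8  2 10 13
 0  5  4  7

After move 4 (D):
 9  6  1 11
14 12  3 15
 8  2 10 13
 0  5  4  7

After move 5 (R):
 9  6  1 11
14 12  3 15
 8  2 10 13
 5  0  4  7

After move 6 (U):
 9  6  1 11
14 12  3 15
 8  0 10 13
 5  2  4  7

After move 7 (D):
 9  6  1 11
14 12  3 15
 8  2 10 13
 5  0  4  7

Answer: 9, 6, 1, 11, 14, 12, 3, 15, 8, 2, 10, 13, 5, 0, 4, 7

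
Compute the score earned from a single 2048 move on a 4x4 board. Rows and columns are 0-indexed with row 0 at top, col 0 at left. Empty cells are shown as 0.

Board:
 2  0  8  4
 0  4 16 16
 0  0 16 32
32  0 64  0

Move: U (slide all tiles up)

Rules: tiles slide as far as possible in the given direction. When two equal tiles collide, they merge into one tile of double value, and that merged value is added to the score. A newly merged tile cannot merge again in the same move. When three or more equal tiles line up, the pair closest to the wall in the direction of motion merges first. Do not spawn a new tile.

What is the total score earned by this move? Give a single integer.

Answer: 32

Derivation:
Slide up:
col 0: [2, 0, 0, 32] -> [2, 32, 0, 0]  score +0 (running 0)
col 1: [0, 4, 0, 0] -> [4, 0, 0, 0]  score +0 (running 0)
col 2: [8, 16, 16, 64] -> [8, 32, 64, 0]  score +32 (running 32)
col 3: [4, 16, 32, 0] -> [4, 16, 32, 0]  score +0 (running 32)
Board after move:
 2  4  8  4
32  0 32 16
 0  0 64 32
 0  0  0  0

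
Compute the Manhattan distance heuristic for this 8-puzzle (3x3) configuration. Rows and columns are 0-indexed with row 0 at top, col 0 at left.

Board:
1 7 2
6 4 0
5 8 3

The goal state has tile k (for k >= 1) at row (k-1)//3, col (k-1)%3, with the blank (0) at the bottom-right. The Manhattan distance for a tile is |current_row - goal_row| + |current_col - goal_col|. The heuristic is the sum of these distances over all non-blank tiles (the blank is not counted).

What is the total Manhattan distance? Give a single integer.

Answer: 11

Derivation:
Tile 1: at (0,0), goal (0,0), distance |0-0|+|0-0| = 0
Tile 7: at (0,1), goal (2,0), distance |0-2|+|1-0| = 3
Tile 2: at (0,2), goal (0,1), distance |0-0|+|2-1| = 1
Tile 6: at (1,0), goal (1,2), distance |1-1|+|0-2| = 2
Tile 4: at (1,1), goal (1,0), distance |1-1|+|1-0| = 1
Tile 5: at (2,0), goal (1,1), distance |2-1|+|0-1| = 2
Tile 8: at (2,1), goal (2,1), distance |2-2|+|1-1| = 0
Tile 3: at (2,2), goal (0,2), distance |2-0|+|2-2| = 2
Sum: 0 + 3 + 1 + 2 + 1 + 2 + 0 + 2 = 11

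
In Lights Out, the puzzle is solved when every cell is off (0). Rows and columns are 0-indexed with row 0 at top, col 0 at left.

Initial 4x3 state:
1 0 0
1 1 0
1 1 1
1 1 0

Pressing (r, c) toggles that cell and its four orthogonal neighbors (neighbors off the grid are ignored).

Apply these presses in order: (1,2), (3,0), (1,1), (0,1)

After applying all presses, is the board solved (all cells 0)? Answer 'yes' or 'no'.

Answer: yes

Derivation:
After press 1 at (1,2):
1 0 1
1 0 1
1 1 0
1 1 0

After press 2 at (3,0):
1 0 1
1 0 1
0 1 0
0 0 0

After press 3 at (1,1):
1 1 1
0 1 0
0 0 0
0 0 0

After press 4 at (0,1):
0 0 0
0 0 0
0 0 0
0 0 0

Lights still on: 0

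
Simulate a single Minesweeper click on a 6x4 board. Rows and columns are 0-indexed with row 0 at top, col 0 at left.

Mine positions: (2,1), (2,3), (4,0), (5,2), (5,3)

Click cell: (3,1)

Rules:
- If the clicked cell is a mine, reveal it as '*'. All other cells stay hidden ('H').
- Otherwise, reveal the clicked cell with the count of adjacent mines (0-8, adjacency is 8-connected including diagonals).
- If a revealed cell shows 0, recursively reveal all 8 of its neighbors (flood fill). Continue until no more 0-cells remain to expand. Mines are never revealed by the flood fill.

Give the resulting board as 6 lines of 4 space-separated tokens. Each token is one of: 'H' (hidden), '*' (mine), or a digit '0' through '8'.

H H H H
H H H H
H H H H
H 2 H H
H H H H
H H H H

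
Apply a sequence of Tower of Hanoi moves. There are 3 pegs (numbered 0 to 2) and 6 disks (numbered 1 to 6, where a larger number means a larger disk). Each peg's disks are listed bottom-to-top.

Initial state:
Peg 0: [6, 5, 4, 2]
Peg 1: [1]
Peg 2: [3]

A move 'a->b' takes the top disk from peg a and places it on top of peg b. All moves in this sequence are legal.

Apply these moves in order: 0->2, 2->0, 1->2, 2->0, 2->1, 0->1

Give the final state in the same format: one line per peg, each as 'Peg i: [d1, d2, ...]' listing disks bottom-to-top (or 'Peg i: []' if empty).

After move 1 (0->2):
Peg 0: [6, 5, 4]
Peg 1: [1]
Peg 2: [3, 2]

After move 2 (2->0):
Peg 0: [6, 5, 4, 2]
Peg 1: [1]
Peg 2: [3]

After move 3 (1->2):
Peg 0: [6, 5, 4, 2]
Peg 1: []
Peg 2: [3, 1]

After move 4 (2->0):
Peg 0: [6, 5, 4, 2, 1]
Peg 1: []
Peg 2: [3]

After move 5 (2->1):
Peg 0: [6, 5, 4, 2, 1]
Peg 1: [3]
Peg 2: []

After move 6 (0->1):
Peg 0: [6, 5, 4, 2]
Peg 1: [3, 1]
Peg 2: []

Answer: Peg 0: [6, 5, 4, 2]
Peg 1: [3, 1]
Peg 2: []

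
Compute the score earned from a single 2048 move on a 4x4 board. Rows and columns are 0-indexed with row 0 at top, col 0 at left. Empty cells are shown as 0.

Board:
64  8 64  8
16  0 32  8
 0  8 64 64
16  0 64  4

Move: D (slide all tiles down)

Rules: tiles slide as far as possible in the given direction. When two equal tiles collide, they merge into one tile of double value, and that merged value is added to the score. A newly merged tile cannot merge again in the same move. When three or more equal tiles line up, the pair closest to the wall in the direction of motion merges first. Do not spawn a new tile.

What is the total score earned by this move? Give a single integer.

Answer: 192

Derivation:
Slide down:
col 0: [64, 16, 0, 16] -> [0, 0, 64, 32]  score +32 (running 32)
col 1: [8, 0, 8, 0] -> [0, 0, 0, 16]  score +16 (running 48)
col 2: [64, 32, 64, 64] -> [0, 64, 32, 128]  score +128 (running 176)
col 3: [8, 8, 64, 4] -> [0, 16, 64, 4]  score +16 (running 192)
Board after move:
  0   0   0   0
  0   0  64  16
 64   0  32  64
 32  16 128   4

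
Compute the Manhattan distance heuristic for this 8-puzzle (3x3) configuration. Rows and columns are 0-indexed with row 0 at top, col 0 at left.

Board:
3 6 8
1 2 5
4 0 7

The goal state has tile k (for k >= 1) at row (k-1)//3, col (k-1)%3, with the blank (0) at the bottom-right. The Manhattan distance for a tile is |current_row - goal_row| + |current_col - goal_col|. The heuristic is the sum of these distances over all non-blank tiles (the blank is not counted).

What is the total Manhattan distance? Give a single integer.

Tile 3: at (0,0), goal (0,2), distance |0-0|+|0-2| = 2
Tile 6: at (0,1), goal (1,2), distance |0-1|+|1-2| = 2
Tile 8: at (0,2), goal (2,1), distance |0-2|+|2-1| = 3
Tile 1: at (1,0), goal (0,0), distance |1-0|+|0-0| = 1
Tile 2: at (1,1), goal (0,1), distance |1-0|+|1-1| = 1
Tile 5: at (1,2), goal (1,1), distance |1-1|+|2-1| = 1
Tile 4: at (2,0), goal (1,0), distance |2-1|+|0-0| = 1
Tile 7: at (2,2), goal (2,0), distance |2-2|+|2-0| = 2
Sum: 2 + 2 + 3 + 1 + 1 + 1 + 1 + 2 = 13

Answer: 13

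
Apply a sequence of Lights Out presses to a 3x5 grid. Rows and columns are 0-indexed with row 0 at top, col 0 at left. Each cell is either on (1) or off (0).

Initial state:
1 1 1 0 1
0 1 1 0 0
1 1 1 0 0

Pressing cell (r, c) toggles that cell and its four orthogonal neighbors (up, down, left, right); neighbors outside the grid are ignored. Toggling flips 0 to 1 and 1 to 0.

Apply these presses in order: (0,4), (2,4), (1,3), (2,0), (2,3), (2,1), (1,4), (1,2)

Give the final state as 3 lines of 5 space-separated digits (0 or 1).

Answer: 1 1 0 0 1
1 1 1 0 0
1 1 0 1 1

Derivation:
After press 1 at (0,4):
1 1 1 1 0
0 1 1 0 1
1 1 1 0 0

After press 2 at (2,4):
1 1 1 1 0
0 1 1 0 0
1 1 1 1 1

After press 3 at (1,3):
1 1 1 0 0
0 1 0 1 1
1 1 1 0 1

After press 4 at (2,0):
1 1 1 0 0
1 1 0 1 1
0 0 1 0 1

After press 5 at (2,3):
1 1 1 0 0
1 1 0 0 1
0 0 0 1 0

After press 6 at (2,1):
1 1 1 0 0
1 0 0 0 1
1 1 1 1 0

After press 7 at (1,4):
1 1 1 0 1
1 0 0 1 0
1 1 1 1 1

After press 8 at (1,2):
1 1 0 0 1
1 1 1 0 0
1 1 0 1 1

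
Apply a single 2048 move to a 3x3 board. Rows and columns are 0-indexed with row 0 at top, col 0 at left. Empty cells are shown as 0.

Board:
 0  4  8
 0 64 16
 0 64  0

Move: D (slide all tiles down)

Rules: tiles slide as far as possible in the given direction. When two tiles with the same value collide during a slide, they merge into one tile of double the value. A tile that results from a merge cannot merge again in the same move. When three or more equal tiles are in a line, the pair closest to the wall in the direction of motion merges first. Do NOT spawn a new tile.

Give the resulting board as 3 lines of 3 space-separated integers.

Answer:   0   0   0
  0   4   8
  0 128  16

Derivation:
Slide down:
col 0: [0, 0, 0] -> [0, 0, 0]
col 1: [4, 64, 64] -> [0, 4, 128]
col 2: [8, 16, 0] -> [0, 8, 16]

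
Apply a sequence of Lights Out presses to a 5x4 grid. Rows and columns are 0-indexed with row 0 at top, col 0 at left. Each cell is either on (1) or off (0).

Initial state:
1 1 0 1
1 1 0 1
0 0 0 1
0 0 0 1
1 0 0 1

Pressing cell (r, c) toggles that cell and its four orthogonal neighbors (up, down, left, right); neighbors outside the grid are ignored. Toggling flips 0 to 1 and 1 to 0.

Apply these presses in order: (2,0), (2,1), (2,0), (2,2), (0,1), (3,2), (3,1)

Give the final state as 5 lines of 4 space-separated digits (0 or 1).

After press 1 at (2,0):
1 1 0 1
0 1 0 1
1 1 0 1
1 0 0 1
1 0 0 1

After press 2 at (2,1):
1 1 0 1
0 0 0 1
0 0 1 1
1 1 0 1
1 0 0 1

After press 3 at (2,0):
1 1 0 1
1 0 0 1
1 1 1 1
0 1 0 1
1 0 0 1

After press 4 at (2,2):
1 1 0 1
1 0 1 1
1 0 0 0
0 1 1 1
1 0 0 1

After press 5 at (0,1):
0 0 1 1
1 1 1 1
1 0 0 0
0 1 1 1
1 0 0 1

After press 6 at (3,2):
0 0 1 1
1 1 1 1
1 0 1 0
0 0 0 0
1 0 1 1

After press 7 at (3,1):
0 0 1 1
1 1 1 1
1 1 1 0
1 1 1 0
1 1 1 1

Answer: 0 0 1 1
1 1 1 1
1 1 1 0
1 1 1 0
1 1 1 1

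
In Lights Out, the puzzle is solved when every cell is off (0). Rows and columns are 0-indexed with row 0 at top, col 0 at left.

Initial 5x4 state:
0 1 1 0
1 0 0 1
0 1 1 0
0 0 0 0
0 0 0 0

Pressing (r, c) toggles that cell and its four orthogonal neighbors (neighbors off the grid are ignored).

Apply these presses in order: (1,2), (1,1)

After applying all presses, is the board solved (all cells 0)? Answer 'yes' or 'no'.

Answer: yes

Derivation:
After press 1 at (1,2):
0 1 0 0
1 1 1 0
0 1 0 0
0 0 0 0
0 0 0 0

After press 2 at (1,1):
0 0 0 0
0 0 0 0
0 0 0 0
0 0 0 0
0 0 0 0

Lights still on: 0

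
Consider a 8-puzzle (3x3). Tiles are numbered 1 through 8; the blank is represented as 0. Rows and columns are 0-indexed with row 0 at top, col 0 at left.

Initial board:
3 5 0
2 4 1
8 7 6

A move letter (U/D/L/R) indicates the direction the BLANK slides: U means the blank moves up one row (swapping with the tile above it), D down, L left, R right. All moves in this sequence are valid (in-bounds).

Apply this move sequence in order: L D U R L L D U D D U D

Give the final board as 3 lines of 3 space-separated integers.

Answer: 2 3 5
8 4 1
0 7 6

Derivation:
After move 1 (L):
3 0 5
2 4 1
8 7 6

After move 2 (D):
3 4 5
2 0 1
8 7 6

After move 3 (U):
3 0 5
2 4 1
8 7 6

After move 4 (R):
3 5 0
2 4 1
8 7 6

After move 5 (L):
3 0 5
2 4 1
8 7 6

After move 6 (L):
0 3 5
2 4 1
8 7 6

After move 7 (D):
2 3 5
0 4 1
8 7 6

After move 8 (U):
0 3 5
2 4 1
8 7 6

After move 9 (D):
2 3 5
0 4 1
8 7 6

After move 10 (D):
2 3 5
8 4 1
0 7 6

After move 11 (U):
2 3 5
0 4 1
8 7 6

After move 12 (D):
2 3 5
8 4 1
0 7 6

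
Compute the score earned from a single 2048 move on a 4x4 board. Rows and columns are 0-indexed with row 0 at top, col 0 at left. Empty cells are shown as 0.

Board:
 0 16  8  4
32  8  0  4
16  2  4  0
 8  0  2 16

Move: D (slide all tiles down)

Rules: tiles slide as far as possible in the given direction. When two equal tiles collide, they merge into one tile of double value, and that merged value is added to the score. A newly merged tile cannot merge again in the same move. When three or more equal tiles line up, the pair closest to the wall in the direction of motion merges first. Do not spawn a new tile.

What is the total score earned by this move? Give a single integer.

Slide down:
col 0: [0, 32, 16, 8] -> [0, 32, 16, 8]  score +0 (running 0)
col 1: [16, 8, 2, 0] -> [0, 16, 8, 2]  score +0 (running 0)
col 2: [8, 0, 4, 2] -> [0, 8, 4, 2]  score +0 (running 0)
col 3: [4, 4, 0, 16] -> [0, 0, 8, 16]  score +8 (running 8)
Board after move:
 0  0  0  0
32 16  8  0
16  8  4  8
 8  2  2 16

Answer: 8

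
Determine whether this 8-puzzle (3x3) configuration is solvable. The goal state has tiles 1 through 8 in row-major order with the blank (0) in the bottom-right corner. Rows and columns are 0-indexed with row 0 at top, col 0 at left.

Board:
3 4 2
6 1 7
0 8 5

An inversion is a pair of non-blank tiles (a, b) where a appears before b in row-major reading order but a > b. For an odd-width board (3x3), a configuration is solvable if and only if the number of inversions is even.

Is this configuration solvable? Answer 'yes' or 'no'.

Answer: no

Derivation:
Inversions (pairs i<j in row-major order where tile[i] > tile[j] > 0): 9
9 is odd, so the puzzle is not solvable.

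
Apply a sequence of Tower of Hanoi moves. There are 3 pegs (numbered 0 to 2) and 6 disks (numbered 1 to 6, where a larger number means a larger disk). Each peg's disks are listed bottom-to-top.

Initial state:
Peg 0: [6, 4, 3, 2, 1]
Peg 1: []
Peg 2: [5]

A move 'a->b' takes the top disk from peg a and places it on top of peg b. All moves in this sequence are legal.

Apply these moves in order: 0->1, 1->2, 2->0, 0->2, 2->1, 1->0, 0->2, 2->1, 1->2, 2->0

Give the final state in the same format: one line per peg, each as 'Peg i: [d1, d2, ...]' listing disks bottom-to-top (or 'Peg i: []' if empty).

After move 1 (0->1):
Peg 0: [6, 4, 3, 2]
Peg 1: [1]
Peg 2: [5]

After move 2 (1->2):
Peg 0: [6, 4, 3, 2]
Peg 1: []
Peg 2: [5, 1]

After move 3 (2->0):
Peg 0: [6, 4, 3, 2, 1]
Peg 1: []
Peg 2: [5]

After move 4 (0->2):
Peg 0: [6, 4, 3, 2]
Peg 1: []
Peg 2: [5, 1]

After move 5 (2->1):
Peg 0: [6, 4, 3, 2]
Peg 1: [1]
Peg 2: [5]

After move 6 (1->0):
Peg 0: [6, 4, 3, 2, 1]
Peg 1: []
Peg 2: [5]

After move 7 (0->2):
Peg 0: [6, 4, 3, 2]
Peg 1: []
Peg 2: [5, 1]

After move 8 (2->1):
Peg 0: [6, 4, 3, 2]
Peg 1: [1]
Peg 2: [5]

After move 9 (1->2):
Peg 0: [6, 4, 3, 2]
Peg 1: []
Peg 2: [5, 1]

After move 10 (2->0):
Peg 0: [6, 4, 3, 2, 1]
Peg 1: []
Peg 2: [5]

Answer: Peg 0: [6, 4, 3, 2, 1]
Peg 1: []
Peg 2: [5]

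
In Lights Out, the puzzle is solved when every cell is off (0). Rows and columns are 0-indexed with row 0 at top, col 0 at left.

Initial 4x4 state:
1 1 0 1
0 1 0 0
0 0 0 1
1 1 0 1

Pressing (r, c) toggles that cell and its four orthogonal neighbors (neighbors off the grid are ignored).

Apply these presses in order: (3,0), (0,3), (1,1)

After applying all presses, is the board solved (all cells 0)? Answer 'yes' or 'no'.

After press 1 at (3,0):
1 1 0 1
0 1 0 0
1 0 0 1
0 0 0 1

After press 2 at (0,3):
1 1 1 0
0 1 0 1
1 0 0 1
0 0 0 1

After press 3 at (1,1):
1 0 1 0
1 0 1 1
1 1 0 1
0 0 0 1

Lights still on: 9

Answer: no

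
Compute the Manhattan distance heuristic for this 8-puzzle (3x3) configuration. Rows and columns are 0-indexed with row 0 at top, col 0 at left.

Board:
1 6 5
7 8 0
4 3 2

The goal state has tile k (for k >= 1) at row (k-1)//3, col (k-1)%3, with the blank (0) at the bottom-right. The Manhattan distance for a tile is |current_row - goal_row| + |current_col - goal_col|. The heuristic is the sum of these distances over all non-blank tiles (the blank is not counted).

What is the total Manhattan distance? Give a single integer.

Tile 1: at (0,0), goal (0,0), distance |0-0|+|0-0| = 0
Tile 6: at (0,1), goal (1,2), distance |0-1|+|1-2| = 2
Tile 5: at (0,2), goal (1,1), distance |0-1|+|2-1| = 2
Tile 7: at (1,0), goal (2,0), distance |1-2|+|0-0| = 1
Tile 8: at (1,1), goal (2,1), distance |1-2|+|1-1| = 1
Tile 4: at (2,0), goal (1,0), distance |2-1|+|0-0| = 1
Tile 3: at (2,1), goal (0,2), distance |2-0|+|1-2| = 3
Tile 2: at (2,2), goal (0,1), distance |2-0|+|2-1| = 3
Sum: 0 + 2 + 2 + 1 + 1 + 1 + 3 + 3 = 13

Answer: 13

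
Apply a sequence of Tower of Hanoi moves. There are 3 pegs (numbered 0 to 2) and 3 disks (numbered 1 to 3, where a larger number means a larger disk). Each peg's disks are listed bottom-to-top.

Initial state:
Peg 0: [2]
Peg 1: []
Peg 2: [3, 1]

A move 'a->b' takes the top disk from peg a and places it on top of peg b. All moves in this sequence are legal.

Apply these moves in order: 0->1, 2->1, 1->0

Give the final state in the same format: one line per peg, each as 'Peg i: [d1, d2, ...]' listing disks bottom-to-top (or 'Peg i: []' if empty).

Answer: Peg 0: [1]
Peg 1: [2]
Peg 2: [3]

Derivation:
After move 1 (0->1):
Peg 0: []
Peg 1: [2]
Peg 2: [3, 1]

After move 2 (2->1):
Peg 0: []
Peg 1: [2, 1]
Peg 2: [3]

After move 3 (1->0):
Peg 0: [1]
Peg 1: [2]
Peg 2: [3]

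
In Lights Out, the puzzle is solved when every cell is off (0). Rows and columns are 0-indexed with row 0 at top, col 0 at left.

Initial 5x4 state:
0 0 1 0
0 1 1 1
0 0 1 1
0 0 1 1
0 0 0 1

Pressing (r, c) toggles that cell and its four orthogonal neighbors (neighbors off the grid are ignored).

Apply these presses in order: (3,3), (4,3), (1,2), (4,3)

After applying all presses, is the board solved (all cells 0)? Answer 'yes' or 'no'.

Answer: yes

Derivation:
After press 1 at (3,3):
0 0 1 0
0 1 1 1
0 0 1 0
0 0 0 0
0 0 0 0

After press 2 at (4,3):
0 0 1 0
0 1 1 1
0 0 1 0
0 0 0 1
0 0 1 1

After press 3 at (1,2):
0 0 0 0
0 0 0 0
0 0 0 0
0 0 0 1
0 0 1 1

After press 4 at (4,3):
0 0 0 0
0 0 0 0
0 0 0 0
0 0 0 0
0 0 0 0

Lights still on: 0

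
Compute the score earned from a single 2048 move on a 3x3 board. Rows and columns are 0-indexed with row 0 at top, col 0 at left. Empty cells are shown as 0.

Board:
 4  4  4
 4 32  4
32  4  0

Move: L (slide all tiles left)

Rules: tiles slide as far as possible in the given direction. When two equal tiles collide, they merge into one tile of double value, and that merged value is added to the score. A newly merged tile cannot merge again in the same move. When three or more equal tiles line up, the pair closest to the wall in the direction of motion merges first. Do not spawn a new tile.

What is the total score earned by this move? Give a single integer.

Slide left:
row 0: [4, 4, 4] -> [8, 4, 0]  score +8 (running 8)
row 1: [4, 32, 4] -> [4, 32, 4]  score +0 (running 8)
row 2: [32, 4, 0] -> [32, 4, 0]  score +0 (running 8)
Board after move:
 8  4  0
 4 32  4
32  4  0

Answer: 8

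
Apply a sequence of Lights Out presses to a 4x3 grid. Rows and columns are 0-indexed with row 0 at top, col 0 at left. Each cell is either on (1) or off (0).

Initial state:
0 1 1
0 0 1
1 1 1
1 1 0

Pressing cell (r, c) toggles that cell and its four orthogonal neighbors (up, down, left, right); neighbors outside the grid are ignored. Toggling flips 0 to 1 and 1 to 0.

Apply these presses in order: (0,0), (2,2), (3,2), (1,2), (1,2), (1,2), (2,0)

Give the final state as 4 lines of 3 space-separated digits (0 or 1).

Answer: 1 0 0
0 1 1
0 1 0
0 0 0

Derivation:
After press 1 at (0,0):
1 0 1
1 0 1
1 1 1
1 1 0

After press 2 at (2,2):
1 0 1
1 0 0
1 0 0
1 1 1

After press 3 at (3,2):
1 0 1
1 0 0
1 0 1
1 0 0

After press 4 at (1,2):
1 0 0
1 1 1
1 0 0
1 0 0

After press 5 at (1,2):
1 0 1
1 0 0
1 0 1
1 0 0

After press 6 at (1,2):
1 0 0
1 1 1
1 0 0
1 0 0

After press 7 at (2,0):
1 0 0
0 1 1
0 1 0
0 0 0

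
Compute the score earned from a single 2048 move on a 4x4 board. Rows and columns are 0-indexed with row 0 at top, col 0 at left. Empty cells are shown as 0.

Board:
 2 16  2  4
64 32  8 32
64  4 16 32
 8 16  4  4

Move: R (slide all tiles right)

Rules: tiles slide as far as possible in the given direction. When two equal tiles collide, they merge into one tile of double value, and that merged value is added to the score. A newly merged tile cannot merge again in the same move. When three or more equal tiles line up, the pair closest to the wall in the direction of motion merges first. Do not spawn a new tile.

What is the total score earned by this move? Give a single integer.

Answer: 8

Derivation:
Slide right:
row 0: [2, 16, 2, 4] -> [2, 16, 2, 4]  score +0 (running 0)
row 1: [64, 32, 8, 32] -> [64, 32, 8, 32]  score +0 (running 0)
row 2: [64, 4, 16, 32] -> [64, 4, 16, 32]  score +0 (running 0)
row 3: [8, 16, 4, 4] -> [0, 8, 16, 8]  score +8 (running 8)
Board after move:
 2 16  2  4
64 32  8 32
64  4 16 32
 0  8 16  8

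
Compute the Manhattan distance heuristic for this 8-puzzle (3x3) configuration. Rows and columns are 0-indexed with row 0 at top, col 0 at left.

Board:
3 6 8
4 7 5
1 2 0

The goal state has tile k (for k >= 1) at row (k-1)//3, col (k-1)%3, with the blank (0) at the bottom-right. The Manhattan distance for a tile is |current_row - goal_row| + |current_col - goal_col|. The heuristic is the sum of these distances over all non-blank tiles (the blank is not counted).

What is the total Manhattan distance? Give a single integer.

Tile 3: (0,0)->(0,2) = 2
Tile 6: (0,1)->(1,2) = 2
Tile 8: (0,2)->(2,1) = 3
Tile 4: (1,0)->(1,0) = 0
Tile 7: (1,1)->(2,0) = 2
Tile 5: (1,2)->(1,1) = 1
Tile 1: (2,0)->(0,0) = 2
Tile 2: (2,1)->(0,1) = 2
Sum: 2 + 2 + 3 + 0 + 2 + 1 + 2 + 2 = 14

Answer: 14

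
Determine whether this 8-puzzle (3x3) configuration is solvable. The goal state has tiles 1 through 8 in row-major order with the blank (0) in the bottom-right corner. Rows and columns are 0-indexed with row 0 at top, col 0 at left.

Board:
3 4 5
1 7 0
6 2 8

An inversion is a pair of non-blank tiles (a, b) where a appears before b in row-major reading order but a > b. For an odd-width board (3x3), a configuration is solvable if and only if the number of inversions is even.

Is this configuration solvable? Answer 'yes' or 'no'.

Answer: no

Derivation:
Inversions (pairs i<j in row-major order where tile[i] > tile[j] > 0): 9
9 is odd, so the puzzle is not solvable.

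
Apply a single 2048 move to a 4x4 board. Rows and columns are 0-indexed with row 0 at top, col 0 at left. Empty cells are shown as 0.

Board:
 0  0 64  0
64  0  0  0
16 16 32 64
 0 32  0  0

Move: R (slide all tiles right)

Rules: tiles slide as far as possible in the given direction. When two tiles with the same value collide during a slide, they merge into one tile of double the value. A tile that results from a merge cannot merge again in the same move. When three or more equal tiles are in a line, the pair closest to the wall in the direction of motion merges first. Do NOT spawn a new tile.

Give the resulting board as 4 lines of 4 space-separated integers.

Answer:  0  0  0 64
 0  0  0 64
 0 32 32 64
 0  0  0 32

Derivation:
Slide right:
row 0: [0, 0, 64, 0] -> [0, 0, 0, 64]
row 1: [64, 0, 0, 0] -> [0, 0, 0, 64]
row 2: [16, 16, 32, 64] -> [0, 32, 32, 64]
row 3: [0, 32, 0, 0] -> [0, 0, 0, 32]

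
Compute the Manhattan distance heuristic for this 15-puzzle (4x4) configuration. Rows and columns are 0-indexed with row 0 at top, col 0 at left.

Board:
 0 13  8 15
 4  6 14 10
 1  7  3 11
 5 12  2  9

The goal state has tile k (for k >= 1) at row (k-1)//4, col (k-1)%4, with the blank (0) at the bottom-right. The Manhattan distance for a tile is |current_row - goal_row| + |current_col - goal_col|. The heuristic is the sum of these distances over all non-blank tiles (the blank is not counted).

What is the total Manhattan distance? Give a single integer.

Tile 13: (0,1)->(3,0) = 4
Tile 8: (0,2)->(1,3) = 2
Tile 15: (0,3)->(3,2) = 4
Tile 4: (1,0)->(0,3) = 4
Tile 6: (1,1)->(1,1) = 0
Tile 14: (1,2)->(3,1) = 3
Tile 10: (1,3)->(2,1) = 3
Tile 1: (2,0)->(0,0) = 2
Tile 7: (2,1)->(1,2) = 2
Tile 3: (2,2)->(0,2) = 2
Tile 11: (2,3)->(2,2) = 1
Tile 5: (3,0)->(1,0) = 2
Tile 12: (3,1)->(2,3) = 3
Tile 2: (3,2)->(0,1) = 4
Tile 9: (3,3)->(2,0) = 4
Sum: 4 + 2 + 4 + 4 + 0 + 3 + 3 + 2 + 2 + 2 + 1 + 2 + 3 + 4 + 4 = 40

Answer: 40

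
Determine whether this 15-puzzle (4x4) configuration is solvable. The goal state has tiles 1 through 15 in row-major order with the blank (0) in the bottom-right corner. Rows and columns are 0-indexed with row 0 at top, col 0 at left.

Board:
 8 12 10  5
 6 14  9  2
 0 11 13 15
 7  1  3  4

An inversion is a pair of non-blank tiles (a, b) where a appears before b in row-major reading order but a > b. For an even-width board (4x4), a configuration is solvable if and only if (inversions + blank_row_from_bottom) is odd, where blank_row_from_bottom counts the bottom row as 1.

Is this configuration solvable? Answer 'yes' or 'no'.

Inversions: 62
Blank is in row 2 (0-indexed from top), which is row 2 counting from the bottom (bottom = 1).
62 + 2 = 64, which is even, so the puzzle is not solvable.

Answer: no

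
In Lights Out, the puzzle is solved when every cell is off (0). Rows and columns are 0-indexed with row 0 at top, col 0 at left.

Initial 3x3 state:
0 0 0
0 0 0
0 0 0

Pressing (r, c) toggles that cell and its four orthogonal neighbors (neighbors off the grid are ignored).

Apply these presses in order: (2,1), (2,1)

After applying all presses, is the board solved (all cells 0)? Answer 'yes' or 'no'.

Answer: yes

Derivation:
After press 1 at (2,1):
0 0 0
0 1 0
1 1 1

After press 2 at (2,1):
0 0 0
0 0 0
0 0 0

Lights still on: 0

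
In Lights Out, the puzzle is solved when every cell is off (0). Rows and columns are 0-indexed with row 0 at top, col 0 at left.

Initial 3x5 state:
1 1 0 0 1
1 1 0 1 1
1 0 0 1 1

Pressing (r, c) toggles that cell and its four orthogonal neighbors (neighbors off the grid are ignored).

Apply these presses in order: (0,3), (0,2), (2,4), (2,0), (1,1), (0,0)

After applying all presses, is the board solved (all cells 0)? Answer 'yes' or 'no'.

After press 1 at (0,3):
1 1 1 1 0
1 1 0 0 1
1 0 0 1 1

After press 2 at (0,2):
1 0 0 0 0
1 1 1 0 1
1 0 0 1 1

After press 3 at (2,4):
1 0 0 0 0
1 1 1 0 0
1 0 0 0 0

After press 4 at (2,0):
1 0 0 0 0
0 1 1 0 0
0 1 0 0 0

After press 5 at (1,1):
1 1 0 0 0
1 0 0 0 0
0 0 0 0 0

After press 6 at (0,0):
0 0 0 0 0
0 0 0 0 0
0 0 0 0 0

Lights still on: 0

Answer: yes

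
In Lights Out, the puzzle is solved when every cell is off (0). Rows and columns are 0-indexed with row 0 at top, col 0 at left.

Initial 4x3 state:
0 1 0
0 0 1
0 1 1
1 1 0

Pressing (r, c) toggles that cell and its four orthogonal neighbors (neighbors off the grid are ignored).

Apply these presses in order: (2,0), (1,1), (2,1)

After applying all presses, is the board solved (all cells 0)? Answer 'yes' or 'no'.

After press 1 at (2,0):
0 1 0
1 0 1
1 0 1
0 1 0

After press 2 at (1,1):
0 0 0
0 1 0
1 1 1
0 1 0

After press 3 at (2,1):
0 0 0
0 0 0
0 0 0
0 0 0

Lights still on: 0

Answer: yes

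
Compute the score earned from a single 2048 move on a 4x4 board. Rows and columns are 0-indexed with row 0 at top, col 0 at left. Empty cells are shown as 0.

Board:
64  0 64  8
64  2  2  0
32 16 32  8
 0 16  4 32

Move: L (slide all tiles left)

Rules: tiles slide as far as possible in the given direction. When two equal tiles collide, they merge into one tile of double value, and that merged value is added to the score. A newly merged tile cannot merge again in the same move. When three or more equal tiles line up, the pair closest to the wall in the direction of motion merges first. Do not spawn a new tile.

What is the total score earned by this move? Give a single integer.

Answer: 132

Derivation:
Slide left:
row 0: [64, 0, 64, 8] -> [128, 8, 0, 0]  score +128 (running 128)
row 1: [64, 2, 2, 0] -> [64, 4, 0, 0]  score +4 (running 132)
row 2: [32, 16, 32, 8] -> [32, 16, 32, 8]  score +0 (running 132)
row 3: [0, 16, 4, 32] -> [16, 4, 32, 0]  score +0 (running 132)
Board after move:
128   8   0   0
 64   4   0   0
 32  16  32   8
 16   4  32   0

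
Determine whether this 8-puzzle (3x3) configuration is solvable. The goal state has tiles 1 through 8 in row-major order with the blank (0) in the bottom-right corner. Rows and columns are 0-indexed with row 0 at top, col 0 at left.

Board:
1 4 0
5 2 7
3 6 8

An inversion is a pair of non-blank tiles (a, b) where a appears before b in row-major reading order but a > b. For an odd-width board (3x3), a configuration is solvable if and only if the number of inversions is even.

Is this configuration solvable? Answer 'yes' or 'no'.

Answer: yes

Derivation:
Inversions (pairs i<j in row-major order where tile[i] > tile[j] > 0): 6
6 is even, so the puzzle is solvable.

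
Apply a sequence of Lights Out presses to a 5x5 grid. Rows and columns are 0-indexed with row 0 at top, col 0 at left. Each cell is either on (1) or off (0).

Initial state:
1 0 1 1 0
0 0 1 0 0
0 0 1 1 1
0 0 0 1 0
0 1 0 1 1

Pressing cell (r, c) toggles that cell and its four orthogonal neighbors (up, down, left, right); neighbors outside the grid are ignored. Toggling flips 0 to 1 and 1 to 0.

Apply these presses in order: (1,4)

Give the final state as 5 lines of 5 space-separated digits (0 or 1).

After press 1 at (1,4):
1 0 1 1 1
0 0 1 1 1
0 0 1 1 0
0 0 0 1 0
0 1 0 1 1

Answer: 1 0 1 1 1
0 0 1 1 1
0 0 1 1 0
0 0 0 1 0
0 1 0 1 1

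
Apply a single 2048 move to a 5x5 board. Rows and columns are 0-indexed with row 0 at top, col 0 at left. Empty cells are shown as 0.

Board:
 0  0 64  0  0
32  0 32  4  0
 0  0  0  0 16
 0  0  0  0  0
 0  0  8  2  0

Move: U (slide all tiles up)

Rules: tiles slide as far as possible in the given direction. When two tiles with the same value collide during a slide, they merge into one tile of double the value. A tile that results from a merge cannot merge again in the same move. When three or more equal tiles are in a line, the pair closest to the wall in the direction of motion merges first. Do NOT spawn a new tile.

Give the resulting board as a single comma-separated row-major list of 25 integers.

Answer: 32, 0, 64, 4, 16, 0, 0, 32, 2, 0, 0, 0, 8, 0, 0, 0, 0, 0, 0, 0, 0, 0, 0, 0, 0

Derivation:
Slide up:
col 0: [0, 32, 0, 0, 0] -> [32, 0, 0, 0, 0]
col 1: [0, 0, 0, 0, 0] -> [0, 0, 0, 0, 0]
col 2: [64, 32, 0, 0, 8] -> [64, 32, 8, 0, 0]
col 3: [0, 4, 0, 0, 2] -> [4, 2, 0, 0, 0]
col 4: [0, 0, 16, 0, 0] -> [16, 0, 0, 0, 0]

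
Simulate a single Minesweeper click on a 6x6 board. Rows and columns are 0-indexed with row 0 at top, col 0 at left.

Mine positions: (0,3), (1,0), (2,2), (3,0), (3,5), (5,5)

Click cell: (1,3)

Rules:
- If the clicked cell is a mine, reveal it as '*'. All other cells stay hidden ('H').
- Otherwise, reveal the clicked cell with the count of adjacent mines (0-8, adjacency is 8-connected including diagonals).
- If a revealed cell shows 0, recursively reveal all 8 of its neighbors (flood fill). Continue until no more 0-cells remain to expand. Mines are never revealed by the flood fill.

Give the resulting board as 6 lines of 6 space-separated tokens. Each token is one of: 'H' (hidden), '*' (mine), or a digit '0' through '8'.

H H H H H H
H H H 2 H H
H H H H H H
H H H H H H
H H H H H H
H H H H H H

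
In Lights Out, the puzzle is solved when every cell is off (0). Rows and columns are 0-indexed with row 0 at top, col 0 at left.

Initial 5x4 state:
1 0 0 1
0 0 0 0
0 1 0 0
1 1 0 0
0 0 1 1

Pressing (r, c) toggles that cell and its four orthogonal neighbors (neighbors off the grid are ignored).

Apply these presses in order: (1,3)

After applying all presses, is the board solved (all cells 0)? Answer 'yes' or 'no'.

After press 1 at (1,3):
1 0 0 0
0 0 1 1
0 1 0 1
1 1 0 0
0 0 1 1

Lights still on: 9

Answer: no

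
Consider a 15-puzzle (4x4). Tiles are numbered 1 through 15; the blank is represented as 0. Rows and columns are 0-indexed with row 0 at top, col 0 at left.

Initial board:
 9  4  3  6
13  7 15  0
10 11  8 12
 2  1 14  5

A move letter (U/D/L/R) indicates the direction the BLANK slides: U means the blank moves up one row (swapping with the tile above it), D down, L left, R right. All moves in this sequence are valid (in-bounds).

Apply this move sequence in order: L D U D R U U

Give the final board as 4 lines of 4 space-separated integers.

After move 1 (L):
 9  4  3  6
13  7  0 15
10 11  8 12
 2  1 14  5

After move 2 (D):
 9  4  3  6
13  7  8 15
10 11  0 12
 2  1 14  5

After move 3 (U):
 9  4  3  6
13  7  0 15
10 11  8 12
 2  1 14  5

After move 4 (D):
 9  4  3  6
13  7  8 15
10 11  0 12
 2  1 14  5

After move 5 (R):
 9  4  3  6
13  7  8 15
10 11 12  0
 2  1 14  5

After move 6 (U):
 9  4  3  6
13  7  8  0
10 11 12 15
 2  1 14  5

After move 7 (U):
 9  4  3  0
13  7  8  6
10 11 12 15
 2  1 14  5

Answer:  9  4  3  0
13  7  8  6
10 11 12 15
 2  1 14  5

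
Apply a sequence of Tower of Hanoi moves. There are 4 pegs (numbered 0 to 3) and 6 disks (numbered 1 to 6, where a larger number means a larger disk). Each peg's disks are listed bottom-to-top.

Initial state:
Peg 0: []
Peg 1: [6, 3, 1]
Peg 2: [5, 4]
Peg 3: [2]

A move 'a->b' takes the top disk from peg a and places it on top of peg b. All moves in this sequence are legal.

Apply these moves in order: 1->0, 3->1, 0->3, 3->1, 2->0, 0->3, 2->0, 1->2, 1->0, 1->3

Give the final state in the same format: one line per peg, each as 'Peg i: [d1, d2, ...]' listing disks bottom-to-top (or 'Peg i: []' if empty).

Answer: Peg 0: [5, 2]
Peg 1: [6]
Peg 2: [1]
Peg 3: [4, 3]

Derivation:
After move 1 (1->0):
Peg 0: [1]
Peg 1: [6, 3]
Peg 2: [5, 4]
Peg 3: [2]

After move 2 (3->1):
Peg 0: [1]
Peg 1: [6, 3, 2]
Peg 2: [5, 4]
Peg 3: []

After move 3 (0->3):
Peg 0: []
Peg 1: [6, 3, 2]
Peg 2: [5, 4]
Peg 3: [1]

After move 4 (3->1):
Peg 0: []
Peg 1: [6, 3, 2, 1]
Peg 2: [5, 4]
Peg 3: []

After move 5 (2->0):
Peg 0: [4]
Peg 1: [6, 3, 2, 1]
Peg 2: [5]
Peg 3: []

After move 6 (0->3):
Peg 0: []
Peg 1: [6, 3, 2, 1]
Peg 2: [5]
Peg 3: [4]

After move 7 (2->0):
Peg 0: [5]
Peg 1: [6, 3, 2, 1]
Peg 2: []
Peg 3: [4]

After move 8 (1->2):
Peg 0: [5]
Peg 1: [6, 3, 2]
Peg 2: [1]
Peg 3: [4]

After move 9 (1->0):
Peg 0: [5, 2]
Peg 1: [6, 3]
Peg 2: [1]
Peg 3: [4]

After move 10 (1->3):
Peg 0: [5, 2]
Peg 1: [6]
Peg 2: [1]
Peg 3: [4, 3]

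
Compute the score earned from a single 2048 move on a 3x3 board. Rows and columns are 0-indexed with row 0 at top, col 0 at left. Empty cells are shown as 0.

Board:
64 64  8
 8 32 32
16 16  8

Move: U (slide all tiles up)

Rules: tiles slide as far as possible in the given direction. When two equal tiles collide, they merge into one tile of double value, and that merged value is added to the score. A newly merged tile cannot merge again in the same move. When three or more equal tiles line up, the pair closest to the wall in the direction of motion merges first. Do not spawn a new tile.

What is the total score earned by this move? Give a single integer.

Answer: 0

Derivation:
Slide up:
col 0: [64, 8, 16] -> [64, 8, 16]  score +0 (running 0)
col 1: [64, 32, 16] -> [64, 32, 16]  score +0 (running 0)
col 2: [8, 32, 8] -> [8, 32, 8]  score +0 (running 0)
Board after move:
64 64  8
 8 32 32
16 16  8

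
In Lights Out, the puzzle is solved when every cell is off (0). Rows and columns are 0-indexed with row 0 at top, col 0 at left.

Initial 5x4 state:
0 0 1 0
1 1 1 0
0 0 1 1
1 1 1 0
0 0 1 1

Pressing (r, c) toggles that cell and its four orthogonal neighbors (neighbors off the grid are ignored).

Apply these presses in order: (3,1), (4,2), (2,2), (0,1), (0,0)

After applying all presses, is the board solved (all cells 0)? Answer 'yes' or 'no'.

After press 1 at (3,1):
0 0 1 0
1 1 1 0
0 1 1 1
0 0 0 0
0 1 1 1

After press 2 at (4,2):
0 0 1 0
1 1 1 0
0 1 1 1
0 0 1 0
0 0 0 0

After press 3 at (2,2):
0 0 1 0
1 1 0 0
0 0 0 0
0 0 0 0
0 0 0 0

After press 4 at (0,1):
1 1 0 0
1 0 0 0
0 0 0 0
0 0 0 0
0 0 0 0

After press 5 at (0,0):
0 0 0 0
0 0 0 0
0 0 0 0
0 0 0 0
0 0 0 0

Lights still on: 0

Answer: yes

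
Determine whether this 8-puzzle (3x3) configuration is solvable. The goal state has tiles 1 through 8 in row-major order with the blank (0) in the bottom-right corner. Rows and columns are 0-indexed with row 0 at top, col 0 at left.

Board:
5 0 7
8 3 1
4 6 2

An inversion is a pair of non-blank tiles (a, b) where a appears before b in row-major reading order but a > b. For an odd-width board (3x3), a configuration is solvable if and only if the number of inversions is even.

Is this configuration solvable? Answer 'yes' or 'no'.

Inversions (pairs i<j in row-major order where tile[i] > tile[j] > 0): 18
18 is even, so the puzzle is solvable.

Answer: yes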